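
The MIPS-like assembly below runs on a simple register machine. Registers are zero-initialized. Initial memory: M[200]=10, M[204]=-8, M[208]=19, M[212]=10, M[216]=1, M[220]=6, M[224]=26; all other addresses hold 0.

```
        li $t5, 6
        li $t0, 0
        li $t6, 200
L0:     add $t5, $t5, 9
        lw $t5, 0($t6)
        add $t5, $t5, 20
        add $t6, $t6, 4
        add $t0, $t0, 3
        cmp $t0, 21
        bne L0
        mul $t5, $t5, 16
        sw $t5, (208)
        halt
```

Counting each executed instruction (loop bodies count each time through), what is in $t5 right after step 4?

$t5=6
$t0=0
$t6=200
$t5=6+9=15
After step 4: $t5 = 15.

15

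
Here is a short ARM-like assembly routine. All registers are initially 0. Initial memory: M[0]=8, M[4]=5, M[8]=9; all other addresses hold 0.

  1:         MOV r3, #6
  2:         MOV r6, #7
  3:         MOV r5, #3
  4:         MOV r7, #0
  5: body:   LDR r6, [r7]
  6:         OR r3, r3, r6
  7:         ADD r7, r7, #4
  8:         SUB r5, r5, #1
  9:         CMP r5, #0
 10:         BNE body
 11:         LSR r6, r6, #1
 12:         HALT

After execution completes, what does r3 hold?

after MOV r3, #6: r3=6
after MOV r6, #7: r6=7
after MOV r5, #3: r5=3
after MOV r7, #0: r7=0
after LDR r6, [r7]: r6=M[0]=8
after OR r3, r3, r6: r3=6|8=14
after ADD r7, r7, #4: r7=0+4=4
after SUB r5, r5, #1: r5=3-1=2
CMP r5, #0  (cmp 2,0)
BNE body: taken
after LDR r6, [r7]: r6=M[4]=5
after OR r3, r3, r6: r3=14|5=15
after ADD r7, r7, #4: r7=4+4=8
after SUB r5, r5, #1: r5=2-1=1
CMP r5, #0  (cmp 1,0)
BNE body: taken
after LDR r6, [r7]: r6=M[8]=9
after OR r3, r3, r6: r3=15|9=15
after ADD r7, r7, #4: r7=8+4=12
after SUB r5, r5, #1: r5=1-1=0
CMP r5, #0  (cmp 0,0)
BNE body: not taken
after LSR r6, r6, #1: r6=9>>1=4
halt.

15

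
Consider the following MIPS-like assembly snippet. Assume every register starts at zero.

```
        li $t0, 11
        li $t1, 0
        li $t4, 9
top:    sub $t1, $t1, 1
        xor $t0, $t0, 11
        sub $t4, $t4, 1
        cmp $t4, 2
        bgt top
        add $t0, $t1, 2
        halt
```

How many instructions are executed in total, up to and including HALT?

li $t0, 11 → $t0=11
li $t1, 0 → $t1=0
li $t4, 9 → $t4=9
sub $t1, $t1, 1 → $t1=0-1=-1
xor $t0, $t0, 11 → $t0=11^11=0
sub $t4, $t4, 1 → $t4=9-1=8
cmp $t4, 2  (cmp 8,2)
bgt top: taken
sub $t1, $t1, 1 → $t1=(-1)-1=-2
xor $t0, $t0, 11 → $t0=0^11=11
sub $t4, $t4, 1 → $t4=8-1=7
cmp $t4, 2  (cmp 7,2)
bgt top: taken
sub $t1, $t1, 1 → $t1=(-2)-1=-3
xor $t0, $t0, 11 → $t0=11^11=0
sub $t4, $t4, 1 → $t4=7-1=6
cmp $t4, 2  (cmp 6,2)
bgt top: taken
sub $t1, $t1, 1 → $t1=(-3)-1=-4
xor $t0, $t0, 11 → $t0=0^11=11
sub $t4, $t4, 1 → $t4=6-1=5
cmp $t4, 2  (cmp 5,2)
bgt top: taken
sub $t1, $t1, 1 → $t1=(-4)-1=-5
xor $t0, $t0, 11 → $t0=11^11=0
sub $t4, $t4, 1 → $t4=5-1=4
cmp $t4, 2  (cmp 4,2)
bgt top: taken
sub $t1, $t1, 1 → $t1=(-5)-1=-6
xor $t0, $t0, 11 → $t0=0^11=11
sub $t4, $t4, 1 → $t4=4-1=3
cmp $t4, 2  (cmp 3,2)
bgt top: taken
sub $t1, $t1, 1 → $t1=(-6)-1=-7
xor $t0, $t0, 11 → $t0=11^11=0
sub $t4, $t4, 1 → $t4=3-1=2
cmp $t4, 2  (cmp 2,2)
bgt top: not taken
add $t0, $t1, 2 → $t0=(-7)+2=-5
halt.
Total executed instructions: 40.

40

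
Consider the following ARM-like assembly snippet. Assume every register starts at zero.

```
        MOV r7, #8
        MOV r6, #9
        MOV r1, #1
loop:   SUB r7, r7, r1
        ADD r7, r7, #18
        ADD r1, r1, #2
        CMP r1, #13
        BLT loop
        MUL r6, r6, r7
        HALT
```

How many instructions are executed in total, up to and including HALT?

MOV r7, #8 → r7=8
MOV r6, #9 → r6=9
MOV r1, #1 → r1=1
SUB r7, r7, r1 → r7=8-1=7
ADD r7, r7, #18 → r7=7+18=25
ADD r1, r1, #2 → r1=1+2=3
CMP r1, #13  (cmp 3,13)
BLT loop: taken
SUB r7, r7, r1 → r7=25-3=22
ADD r7, r7, #18 → r7=22+18=40
ADD r1, r1, #2 → r1=3+2=5
CMP r1, #13  (cmp 5,13)
BLT loop: taken
SUB r7, r7, r1 → r7=40-5=35
ADD r7, r7, #18 → r7=35+18=53
ADD r1, r1, #2 → r1=5+2=7
CMP r1, #13  (cmp 7,13)
BLT loop: taken
SUB r7, r7, r1 → r7=53-7=46
ADD r7, r7, #18 → r7=46+18=64
ADD r1, r1, #2 → r1=7+2=9
CMP r1, #13  (cmp 9,13)
BLT loop: taken
SUB r7, r7, r1 → r7=64-9=55
ADD r7, r7, #18 → r7=55+18=73
ADD r1, r1, #2 → r1=9+2=11
CMP r1, #13  (cmp 11,13)
BLT loop: taken
SUB r7, r7, r1 → r7=73-11=62
ADD r7, r7, #18 → r7=62+18=80
ADD r1, r1, #2 → r1=11+2=13
CMP r1, #13  (cmp 13,13)
BLT loop: not taken
MUL r6, r6, r7 → r6=9*80=720
halt.
Total executed instructions: 35.

35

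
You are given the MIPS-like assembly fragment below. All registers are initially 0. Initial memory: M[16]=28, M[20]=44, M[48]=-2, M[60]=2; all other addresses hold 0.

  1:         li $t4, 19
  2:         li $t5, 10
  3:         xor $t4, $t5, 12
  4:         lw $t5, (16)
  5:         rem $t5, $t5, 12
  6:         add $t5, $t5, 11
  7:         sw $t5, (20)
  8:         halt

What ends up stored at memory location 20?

15

after li $t4, 19: $t4=19
after li $t5, 10: $t5=10
after xor $t4, $t5, 12: $t4=10^12=6
after lw $t5, (16): $t5=M[16]=28
after rem $t5, $t5, 12: $t5=28%12=4
after add $t5, $t5, 11: $t5=4+11=15
sw $t5, (20) → M[20]=15
halt.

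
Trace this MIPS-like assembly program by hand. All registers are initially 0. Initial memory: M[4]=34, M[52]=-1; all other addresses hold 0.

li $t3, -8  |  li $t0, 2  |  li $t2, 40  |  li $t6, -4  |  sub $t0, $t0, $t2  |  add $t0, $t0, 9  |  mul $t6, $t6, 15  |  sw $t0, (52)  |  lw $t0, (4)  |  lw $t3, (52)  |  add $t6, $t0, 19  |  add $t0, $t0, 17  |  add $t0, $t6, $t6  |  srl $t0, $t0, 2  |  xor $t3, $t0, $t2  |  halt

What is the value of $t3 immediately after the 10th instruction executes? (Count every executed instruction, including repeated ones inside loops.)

after li $t3, -8: $t3=-8
after li $t0, 2: $t0=2
after li $t2, 40: $t2=40
after li $t6, -4: $t6=-4
after sub $t0, $t0, $t2: $t0=2-40=-38
after add $t0, $t0, 9: $t0=(-38)+9=-29
after mul $t6, $t6, 15: $t6=(-4)*15=-60
sw $t0, (52) → M[52]=-29
after lw $t0, (4): $t0=M[4]=34
after lw $t3, (52): $t3=M[52]=-29
After step 10: $t3 = -29.

-29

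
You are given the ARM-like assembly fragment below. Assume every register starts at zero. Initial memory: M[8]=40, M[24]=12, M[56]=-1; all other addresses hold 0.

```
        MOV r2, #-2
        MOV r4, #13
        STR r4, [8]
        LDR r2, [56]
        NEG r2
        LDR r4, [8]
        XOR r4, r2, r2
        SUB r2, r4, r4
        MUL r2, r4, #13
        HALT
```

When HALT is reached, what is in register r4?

0

MOV r2, #-2 → r2=-2
MOV r4, #13 → r4=13
STR r4, [8] → M[8]=13
LDR r2, [56] → r2=M[56]=-1
NEG r2 → r2=-(-1)=1
LDR r4, [8] → r4=M[8]=13
XOR r4, r2, r2 → r4=1^1=0
SUB r2, r4, r4 → r2=0-0=0
MUL r2, r4, #13 → r2=0*13=0
halt.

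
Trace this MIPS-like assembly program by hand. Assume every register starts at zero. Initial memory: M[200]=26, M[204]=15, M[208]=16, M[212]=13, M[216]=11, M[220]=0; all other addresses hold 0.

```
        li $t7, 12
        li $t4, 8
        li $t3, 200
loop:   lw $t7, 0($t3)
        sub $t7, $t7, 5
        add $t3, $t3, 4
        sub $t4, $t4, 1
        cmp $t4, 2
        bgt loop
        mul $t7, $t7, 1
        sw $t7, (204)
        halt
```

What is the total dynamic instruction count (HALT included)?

after li $t7, 12: $t7=12
after li $t4, 8: $t4=8
after li $t3, 200: $t3=200
after lw $t7, 0($t3): $t7=M[200]=26
after sub $t7, $t7, 5: $t7=26-5=21
after add $t3, $t3, 4: $t3=200+4=204
after sub $t4, $t4, 1: $t4=8-1=7
cmp $t4, 2  (cmp 7,2)
bgt loop: taken
after lw $t7, 0($t3): $t7=M[204]=15
after sub $t7, $t7, 5: $t7=15-5=10
after add $t3, $t3, 4: $t3=204+4=208
after sub $t4, $t4, 1: $t4=7-1=6
cmp $t4, 2  (cmp 6,2)
bgt loop: taken
after lw $t7, 0($t3): $t7=M[208]=16
after sub $t7, $t7, 5: $t7=16-5=11
after add $t3, $t3, 4: $t3=208+4=212
after sub $t4, $t4, 1: $t4=6-1=5
cmp $t4, 2  (cmp 5,2)
bgt loop: taken
after lw $t7, 0($t3): $t7=M[212]=13
after sub $t7, $t7, 5: $t7=13-5=8
after add $t3, $t3, 4: $t3=212+4=216
after sub $t4, $t4, 1: $t4=5-1=4
cmp $t4, 2  (cmp 4,2)
bgt loop: taken
after lw $t7, 0($t3): $t7=M[216]=11
after sub $t7, $t7, 5: $t7=11-5=6
after add $t3, $t3, 4: $t3=216+4=220
after sub $t4, $t4, 1: $t4=4-1=3
cmp $t4, 2  (cmp 3,2)
bgt loop: taken
after lw $t7, 0($t3): $t7=M[220]=0
after sub $t7, $t7, 5: $t7=0-5=-5
after add $t3, $t3, 4: $t3=220+4=224
after sub $t4, $t4, 1: $t4=3-1=2
cmp $t4, 2  (cmp 2,2)
bgt loop: not taken
after mul $t7, $t7, 1: $t7=(-5)*1=-5
sw $t7, (204) → M[204]=-5
halt.
Total executed instructions: 42.

42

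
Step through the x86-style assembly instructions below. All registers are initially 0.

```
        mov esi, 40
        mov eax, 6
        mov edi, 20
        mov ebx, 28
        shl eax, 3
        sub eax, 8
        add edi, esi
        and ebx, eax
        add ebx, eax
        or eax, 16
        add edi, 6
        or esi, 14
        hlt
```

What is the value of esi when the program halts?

46

mov esi, 40 → esi=40
mov eax, 6 → eax=6
mov edi, 20 → edi=20
mov ebx, 28 → ebx=28
shl eax, 3 → eax=6<<3=48
sub eax, 8 → eax=48-8=40
add edi, esi → edi=20+40=60
and ebx, eax → ebx=28&40=8
add ebx, eax → ebx=8+40=48
or eax, 16 → eax=40|16=56
add edi, 6 → edi=60+6=66
or esi, 14 → esi=40|14=46
halt.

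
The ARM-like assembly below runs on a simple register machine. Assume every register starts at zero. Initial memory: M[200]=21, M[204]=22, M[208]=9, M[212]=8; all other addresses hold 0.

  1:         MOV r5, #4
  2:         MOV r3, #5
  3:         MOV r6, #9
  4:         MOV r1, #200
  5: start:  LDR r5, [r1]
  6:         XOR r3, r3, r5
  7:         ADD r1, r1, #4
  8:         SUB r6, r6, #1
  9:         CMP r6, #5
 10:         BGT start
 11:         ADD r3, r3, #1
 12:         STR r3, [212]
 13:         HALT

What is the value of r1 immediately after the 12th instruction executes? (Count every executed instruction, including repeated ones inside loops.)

204

MOV r5, #4 → r5=4
MOV r3, #5 → r3=5
MOV r6, #9 → r6=9
MOV r1, #200 → r1=200
LDR r5, [r1] → r5=M[200]=21
XOR r3, r3, r5 → r3=5^21=16
ADD r1, r1, #4 → r1=200+4=204
SUB r6, r6, #1 → r6=9-1=8
CMP r6, #5  (cmp 8,5)
BGT start: taken
LDR r5, [r1] → r5=M[204]=22
XOR r3, r3, r5 → r3=16^22=6
After step 12: r1 = 204.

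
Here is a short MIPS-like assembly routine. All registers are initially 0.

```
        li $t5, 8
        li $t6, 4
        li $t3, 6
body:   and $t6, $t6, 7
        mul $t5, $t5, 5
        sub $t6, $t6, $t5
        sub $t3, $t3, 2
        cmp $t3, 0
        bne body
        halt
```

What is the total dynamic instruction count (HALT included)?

22

after li $t5, 8: $t5=8
after li $t6, 4: $t6=4
after li $t3, 6: $t3=6
after and $t6, $t6, 7: $t6=4&7=4
after mul $t5, $t5, 5: $t5=8*5=40
after sub $t6, $t6, $t5: $t6=4-40=-36
after sub $t3, $t3, 2: $t3=6-2=4
cmp $t3, 0  (cmp 4,0)
bne body: taken
after and $t6, $t6, 7: $t6=(-36)&7=4
after mul $t5, $t5, 5: $t5=40*5=200
after sub $t6, $t6, $t5: $t6=4-200=-196
after sub $t3, $t3, 2: $t3=4-2=2
cmp $t3, 0  (cmp 2,0)
bne body: taken
after and $t6, $t6, 7: $t6=(-196)&7=4
after mul $t5, $t5, 5: $t5=200*5=1000
after sub $t6, $t6, $t5: $t6=4-1000=-996
after sub $t3, $t3, 2: $t3=2-2=0
cmp $t3, 0  (cmp 0,0)
bne body: not taken
halt.
Total executed instructions: 22.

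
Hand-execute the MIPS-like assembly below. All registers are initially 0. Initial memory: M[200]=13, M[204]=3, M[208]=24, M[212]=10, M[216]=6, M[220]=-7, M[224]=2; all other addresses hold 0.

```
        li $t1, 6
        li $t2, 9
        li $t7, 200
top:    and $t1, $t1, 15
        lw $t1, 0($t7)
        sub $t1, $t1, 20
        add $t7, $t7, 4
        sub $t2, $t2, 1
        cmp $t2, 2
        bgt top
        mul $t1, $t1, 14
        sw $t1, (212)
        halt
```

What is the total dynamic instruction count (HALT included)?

$t1=6
$t2=9
$t7=200
$t1=6&15=6
$t1=M[200]=13
$t1=13-20=-7
$t7=200+4=204
$t2=9-1=8
cmp $t2, 2  (cmp 8,2)
bgt top: taken
$t1=(-7)&15=9
$t1=M[204]=3
$t1=3-20=-17
$t7=204+4=208
$t2=8-1=7
cmp $t2, 2  (cmp 7,2)
bgt top: taken
$t1=(-17)&15=15
$t1=M[208]=24
$t1=24-20=4
$t7=208+4=212
$t2=7-1=6
cmp $t2, 2  (cmp 6,2)
bgt top: taken
$t1=4&15=4
$t1=M[212]=10
$t1=10-20=-10
$t7=212+4=216
$t2=6-1=5
cmp $t2, 2  (cmp 5,2)
bgt top: taken
$t1=(-10)&15=6
$t1=M[216]=6
$t1=6-20=-14
$t7=216+4=220
$t2=5-1=4
cmp $t2, 2  (cmp 4,2)
bgt top: taken
$t1=(-14)&15=2
$t1=M[220]=-7
$t1=(-7)-20=-27
$t7=220+4=224
$t2=4-1=3
cmp $t2, 2  (cmp 3,2)
bgt top: taken
$t1=(-27)&15=5
$t1=M[224]=2
$t1=2-20=-18
$t7=224+4=228
$t2=3-1=2
cmp $t2, 2  (cmp 2,2)
bgt top: not taken
$t1=(-18)*14=-252
sw $t1, (212) → M[212]=-252
halt.
Total executed instructions: 55.

55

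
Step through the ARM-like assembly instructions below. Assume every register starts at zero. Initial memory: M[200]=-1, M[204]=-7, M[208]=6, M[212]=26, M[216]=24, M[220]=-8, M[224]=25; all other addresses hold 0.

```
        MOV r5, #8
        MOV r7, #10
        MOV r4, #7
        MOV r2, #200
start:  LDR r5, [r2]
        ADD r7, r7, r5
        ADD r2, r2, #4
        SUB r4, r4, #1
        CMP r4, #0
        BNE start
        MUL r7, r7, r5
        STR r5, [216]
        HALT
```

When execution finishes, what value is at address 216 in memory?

25

r5=8
r7=10
r4=7
r2=200
r5=M[200]=-1
r7=10+(-1)=9
r2=200+4=204
r4=7-1=6
CMP r4, #0  (cmp 6,0)
BNE start: taken
r5=M[204]=-7
r7=9+(-7)=2
r2=204+4=208
r4=6-1=5
CMP r4, #0  (cmp 5,0)
BNE start: taken
r5=M[208]=6
r7=2+6=8
r2=208+4=212
r4=5-1=4
CMP r4, #0  (cmp 4,0)
BNE start: taken
r5=M[212]=26
r7=8+26=34
r2=212+4=216
r4=4-1=3
CMP r4, #0  (cmp 3,0)
BNE start: taken
r5=M[216]=24
r7=34+24=58
r2=216+4=220
r4=3-1=2
CMP r4, #0  (cmp 2,0)
BNE start: taken
r5=M[220]=-8
r7=58+(-8)=50
r2=220+4=224
r4=2-1=1
CMP r4, #0  (cmp 1,0)
BNE start: taken
r5=M[224]=25
r7=50+25=75
r2=224+4=228
r4=1-1=0
CMP r4, #0  (cmp 0,0)
BNE start: not taken
r7=75*25=1875
STR r5, [216] → M[216]=25
halt.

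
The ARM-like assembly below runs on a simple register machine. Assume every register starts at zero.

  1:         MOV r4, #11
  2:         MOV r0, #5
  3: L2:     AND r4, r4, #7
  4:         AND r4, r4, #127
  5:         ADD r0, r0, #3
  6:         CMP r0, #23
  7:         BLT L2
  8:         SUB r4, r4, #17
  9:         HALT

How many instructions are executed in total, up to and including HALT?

34

MOV r4, #11 → r4=11
MOV r0, #5 → r0=5
AND r4, r4, #7 → r4=11&7=3
AND r4, r4, #127 → r4=3&127=3
ADD r0, r0, #3 → r0=5+3=8
CMP r0, #23  (cmp 8,23)
BLT L2: taken
AND r4, r4, #7 → r4=3&7=3
AND r4, r4, #127 → r4=3&127=3
ADD r0, r0, #3 → r0=8+3=11
CMP r0, #23  (cmp 11,23)
BLT L2: taken
AND r4, r4, #7 → r4=3&7=3
AND r4, r4, #127 → r4=3&127=3
ADD r0, r0, #3 → r0=11+3=14
CMP r0, #23  (cmp 14,23)
BLT L2: taken
AND r4, r4, #7 → r4=3&7=3
AND r4, r4, #127 → r4=3&127=3
ADD r0, r0, #3 → r0=14+3=17
CMP r0, #23  (cmp 17,23)
BLT L2: taken
AND r4, r4, #7 → r4=3&7=3
AND r4, r4, #127 → r4=3&127=3
ADD r0, r0, #3 → r0=17+3=20
CMP r0, #23  (cmp 20,23)
BLT L2: taken
AND r4, r4, #7 → r4=3&7=3
AND r4, r4, #127 → r4=3&127=3
ADD r0, r0, #3 → r0=20+3=23
CMP r0, #23  (cmp 23,23)
BLT L2: not taken
SUB r4, r4, #17 → r4=3-17=-14
halt.
Total executed instructions: 34.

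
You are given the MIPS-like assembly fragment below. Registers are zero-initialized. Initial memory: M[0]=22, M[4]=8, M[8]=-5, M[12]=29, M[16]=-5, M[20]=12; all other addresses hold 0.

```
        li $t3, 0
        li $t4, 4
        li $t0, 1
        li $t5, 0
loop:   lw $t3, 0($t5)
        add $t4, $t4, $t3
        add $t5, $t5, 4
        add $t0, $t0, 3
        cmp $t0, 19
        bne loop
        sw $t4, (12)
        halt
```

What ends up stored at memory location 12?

$t3=0
$t4=4
$t0=1
$t5=0
$t3=M[0]=22
$t4=4+22=26
$t5=0+4=4
$t0=1+3=4
cmp $t0, 19  (cmp 4,19)
bne loop: taken
$t3=M[4]=8
$t4=26+8=34
$t5=4+4=8
$t0=4+3=7
cmp $t0, 19  (cmp 7,19)
bne loop: taken
$t3=M[8]=-5
$t4=34+(-5)=29
$t5=8+4=12
$t0=7+3=10
cmp $t0, 19  (cmp 10,19)
bne loop: taken
$t3=M[12]=29
$t4=29+29=58
$t5=12+4=16
$t0=10+3=13
cmp $t0, 19  (cmp 13,19)
bne loop: taken
$t3=M[16]=-5
$t4=58+(-5)=53
$t5=16+4=20
$t0=13+3=16
cmp $t0, 19  (cmp 16,19)
bne loop: taken
$t3=M[20]=12
$t4=53+12=65
$t5=20+4=24
$t0=16+3=19
cmp $t0, 19  (cmp 19,19)
bne loop: not taken
sw $t4, (12) → M[12]=65
halt.

65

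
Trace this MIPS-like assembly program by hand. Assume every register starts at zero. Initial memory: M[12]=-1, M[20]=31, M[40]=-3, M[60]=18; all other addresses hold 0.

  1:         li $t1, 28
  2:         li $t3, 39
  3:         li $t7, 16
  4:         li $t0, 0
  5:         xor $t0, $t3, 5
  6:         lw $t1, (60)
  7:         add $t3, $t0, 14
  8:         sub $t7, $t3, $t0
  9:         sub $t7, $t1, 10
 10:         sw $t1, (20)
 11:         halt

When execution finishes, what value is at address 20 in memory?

18

$t1=28
$t3=39
$t7=16
$t0=0
$t0=39^5=34
$t1=M[60]=18
$t3=34+14=48
$t7=48-34=14
$t7=18-10=8
sw $t1, (20) → M[20]=18
halt.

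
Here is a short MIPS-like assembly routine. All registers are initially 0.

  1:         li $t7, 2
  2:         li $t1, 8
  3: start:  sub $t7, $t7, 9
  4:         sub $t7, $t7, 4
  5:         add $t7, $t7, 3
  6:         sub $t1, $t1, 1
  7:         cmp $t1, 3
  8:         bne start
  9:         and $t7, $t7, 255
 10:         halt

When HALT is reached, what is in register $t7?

208

li $t7, 2 → $t7=2
li $t1, 8 → $t1=8
sub $t7, $t7, 9 → $t7=2-9=-7
sub $t7, $t7, 4 → $t7=(-7)-4=-11
add $t7, $t7, 3 → $t7=(-11)+3=-8
sub $t1, $t1, 1 → $t1=8-1=7
cmp $t1, 3  (cmp 7,3)
bne start: taken
sub $t7, $t7, 9 → $t7=(-8)-9=-17
sub $t7, $t7, 4 → $t7=(-17)-4=-21
add $t7, $t7, 3 → $t7=(-21)+3=-18
sub $t1, $t1, 1 → $t1=7-1=6
cmp $t1, 3  (cmp 6,3)
bne start: taken
sub $t7, $t7, 9 → $t7=(-18)-9=-27
sub $t7, $t7, 4 → $t7=(-27)-4=-31
add $t7, $t7, 3 → $t7=(-31)+3=-28
sub $t1, $t1, 1 → $t1=6-1=5
cmp $t1, 3  (cmp 5,3)
bne start: taken
sub $t7, $t7, 9 → $t7=(-28)-9=-37
sub $t7, $t7, 4 → $t7=(-37)-4=-41
add $t7, $t7, 3 → $t7=(-41)+3=-38
sub $t1, $t1, 1 → $t1=5-1=4
cmp $t1, 3  (cmp 4,3)
bne start: taken
sub $t7, $t7, 9 → $t7=(-38)-9=-47
sub $t7, $t7, 4 → $t7=(-47)-4=-51
add $t7, $t7, 3 → $t7=(-51)+3=-48
sub $t1, $t1, 1 → $t1=4-1=3
cmp $t1, 3  (cmp 3,3)
bne start: not taken
and $t7, $t7, 255 → $t7=(-48)&255=208
halt.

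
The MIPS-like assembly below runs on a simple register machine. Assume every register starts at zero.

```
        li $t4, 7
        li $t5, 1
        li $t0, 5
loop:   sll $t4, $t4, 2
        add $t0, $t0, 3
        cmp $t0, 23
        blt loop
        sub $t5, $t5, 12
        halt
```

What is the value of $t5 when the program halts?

-11

li $t4, 7 → $t4=7
li $t5, 1 → $t5=1
li $t0, 5 → $t0=5
sll $t4, $t4, 2 → $t4=7<<2=28
add $t0, $t0, 3 → $t0=5+3=8
cmp $t0, 23  (cmp 8,23)
blt loop: taken
sll $t4, $t4, 2 → $t4=28<<2=112
add $t0, $t0, 3 → $t0=8+3=11
cmp $t0, 23  (cmp 11,23)
blt loop: taken
sll $t4, $t4, 2 → $t4=112<<2=448
add $t0, $t0, 3 → $t0=11+3=14
cmp $t0, 23  (cmp 14,23)
blt loop: taken
sll $t4, $t4, 2 → $t4=448<<2=1792
add $t0, $t0, 3 → $t0=14+3=17
cmp $t0, 23  (cmp 17,23)
blt loop: taken
sll $t4, $t4, 2 → $t4=1792<<2=7168
add $t0, $t0, 3 → $t0=17+3=20
cmp $t0, 23  (cmp 20,23)
blt loop: taken
sll $t4, $t4, 2 → $t4=7168<<2=28672
add $t0, $t0, 3 → $t0=20+3=23
cmp $t0, 23  (cmp 23,23)
blt loop: not taken
sub $t5, $t5, 12 → $t5=1-12=-11
halt.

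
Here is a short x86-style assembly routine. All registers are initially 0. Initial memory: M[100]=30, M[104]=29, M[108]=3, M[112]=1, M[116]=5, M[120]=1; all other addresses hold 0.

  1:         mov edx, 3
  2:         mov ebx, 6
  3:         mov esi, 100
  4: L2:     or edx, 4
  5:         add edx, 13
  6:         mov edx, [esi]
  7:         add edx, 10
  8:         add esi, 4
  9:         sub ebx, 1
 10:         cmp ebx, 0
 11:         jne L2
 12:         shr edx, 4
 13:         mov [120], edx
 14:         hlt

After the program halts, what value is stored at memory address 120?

edx=3
ebx=6
esi=100
edx=3|4=7
edx=7+13=20
edx=M[100]=30
edx=30+10=40
esi=100+4=104
ebx=6-1=5
cmp ebx, 0  (cmp 5,0)
jne L2: taken
edx=40|4=44
edx=44+13=57
edx=M[104]=29
edx=29+10=39
esi=104+4=108
ebx=5-1=4
cmp ebx, 0  (cmp 4,0)
jne L2: taken
edx=39|4=39
edx=39+13=52
edx=M[108]=3
edx=3+10=13
esi=108+4=112
ebx=4-1=3
cmp ebx, 0  (cmp 3,0)
jne L2: taken
edx=13|4=13
edx=13+13=26
edx=M[112]=1
edx=1+10=11
esi=112+4=116
ebx=3-1=2
cmp ebx, 0  (cmp 2,0)
jne L2: taken
edx=11|4=15
edx=15+13=28
edx=M[116]=5
edx=5+10=15
esi=116+4=120
ebx=2-1=1
cmp ebx, 0  (cmp 1,0)
jne L2: taken
edx=15|4=15
edx=15+13=28
edx=M[120]=1
edx=1+10=11
esi=120+4=124
ebx=1-1=0
cmp ebx, 0  (cmp 0,0)
jne L2: not taken
edx=11>>4=0
mov [120], edx → M[120]=0
halt.

0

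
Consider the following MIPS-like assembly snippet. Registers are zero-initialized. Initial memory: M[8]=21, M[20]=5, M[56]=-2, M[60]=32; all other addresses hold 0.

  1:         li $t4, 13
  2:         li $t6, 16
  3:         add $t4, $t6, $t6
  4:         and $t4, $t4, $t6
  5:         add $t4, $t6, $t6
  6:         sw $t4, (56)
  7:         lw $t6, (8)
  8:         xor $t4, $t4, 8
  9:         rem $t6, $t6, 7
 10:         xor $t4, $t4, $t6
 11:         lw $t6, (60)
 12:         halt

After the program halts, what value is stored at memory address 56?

32

after li $t4, 13: $t4=13
after li $t6, 16: $t6=16
after add $t4, $t6, $t6: $t4=16+16=32
after and $t4, $t4, $t6: $t4=32&16=0
after add $t4, $t6, $t6: $t4=16+16=32
sw $t4, (56) → M[56]=32
after lw $t6, (8): $t6=M[8]=21
after xor $t4, $t4, 8: $t4=32^8=40
after rem $t6, $t6, 7: $t6=21%7=0
after xor $t4, $t4, $t6: $t4=40^0=40
after lw $t6, (60): $t6=M[60]=32
halt.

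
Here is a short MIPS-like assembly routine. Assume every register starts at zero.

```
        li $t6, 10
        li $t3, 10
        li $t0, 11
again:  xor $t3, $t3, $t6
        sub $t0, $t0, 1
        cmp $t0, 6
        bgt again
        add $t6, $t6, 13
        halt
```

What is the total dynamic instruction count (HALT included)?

25

$t6=10
$t3=10
$t0=11
$t3=10^10=0
$t0=11-1=10
cmp $t0, 6  (cmp 10,6)
bgt again: taken
$t3=0^10=10
$t0=10-1=9
cmp $t0, 6  (cmp 9,6)
bgt again: taken
$t3=10^10=0
$t0=9-1=8
cmp $t0, 6  (cmp 8,6)
bgt again: taken
$t3=0^10=10
$t0=8-1=7
cmp $t0, 6  (cmp 7,6)
bgt again: taken
$t3=10^10=0
$t0=7-1=6
cmp $t0, 6  (cmp 6,6)
bgt again: not taken
$t6=10+13=23
halt.
Total executed instructions: 25.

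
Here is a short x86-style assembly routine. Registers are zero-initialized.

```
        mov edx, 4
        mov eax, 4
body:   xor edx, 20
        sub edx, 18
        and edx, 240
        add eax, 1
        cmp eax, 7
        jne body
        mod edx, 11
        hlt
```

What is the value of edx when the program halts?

0

mov edx, 4 → edx=4
mov eax, 4 → eax=4
xor edx, 20 → edx=4^20=16
sub edx, 18 → edx=16-18=-2
and edx, 240 → edx=(-2)&240=240
add eax, 1 → eax=4+1=5
cmp eax, 7  (cmp 5,7)
jne body: taken
xor edx, 20 → edx=240^20=228
sub edx, 18 → edx=228-18=210
and edx, 240 → edx=210&240=208
add eax, 1 → eax=5+1=6
cmp eax, 7  (cmp 6,7)
jne body: taken
xor edx, 20 → edx=208^20=196
sub edx, 18 → edx=196-18=178
and edx, 240 → edx=178&240=176
add eax, 1 → eax=6+1=7
cmp eax, 7  (cmp 7,7)
jne body: not taken
mod edx, 11 → edx=176%11=0
halt.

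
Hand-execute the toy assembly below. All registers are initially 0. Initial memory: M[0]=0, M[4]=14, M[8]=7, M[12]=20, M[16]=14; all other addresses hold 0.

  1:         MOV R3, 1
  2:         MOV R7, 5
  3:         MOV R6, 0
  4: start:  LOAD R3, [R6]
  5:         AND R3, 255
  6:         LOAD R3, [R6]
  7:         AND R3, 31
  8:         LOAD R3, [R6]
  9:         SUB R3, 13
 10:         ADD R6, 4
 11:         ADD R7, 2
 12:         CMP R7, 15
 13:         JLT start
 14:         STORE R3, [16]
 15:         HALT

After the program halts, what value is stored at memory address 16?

1

R3=1
R7=5
R6=0
R3=M[0]=0
R3=0&255=0
R3=M[0]=0
R3=0&31=0
R3=M[0]=0
R3=0-13=-13
R6=0+4=4
R7=5+2=7
CMP R7, 15  (cmp 7,15)
JLT start: taken
R3=M[4]=14
R3=14&255=14
R3=M[4]=14
R3=14&31=14
R3=M[4]=14
R3=14-13=1
R6=4+4=8
R7=7+2=9
CMP R7, 15  (cmp 9,15)
JLT start: taken
R3=M[8]=7
R3=7&255=7
R3=M[8]=7
R3=7&31=7
R3=M[8]=7
R3=7-13=-6
R6=8+4=12
R7=9+2=11
CMP R7, 15  (cmp 11,15)
JLT start: taken
R3=M[12]=20
R3=20&255=20
R3=M[12]=20
R3=20&31=20
R3=M[12]=20
R3=20-13=7
R6=12+4=16
R7=11+2=13
CMP R7, 15  (cmp 13,15)
JLT start: taken
R3=M[16]=14
R3=14&255=14
R3=M[16]=14
R3=14&31=14
R3=M[16]=14
R3=14-13=1
R6=16+4=20
R7=13+2=15
CMP R7, 15  (cmp 15,15)
JLT start: not taken
STORE R3, [16] → M[16]=1
halt.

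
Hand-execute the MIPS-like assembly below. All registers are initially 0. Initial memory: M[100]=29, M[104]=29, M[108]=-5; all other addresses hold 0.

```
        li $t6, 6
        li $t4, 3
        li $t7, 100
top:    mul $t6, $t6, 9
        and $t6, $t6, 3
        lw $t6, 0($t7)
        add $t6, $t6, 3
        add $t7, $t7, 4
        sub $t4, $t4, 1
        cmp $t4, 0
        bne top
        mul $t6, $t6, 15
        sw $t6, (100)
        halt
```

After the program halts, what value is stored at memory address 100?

-30

$t6=6
$t4=3
$t7=100
$t6=6*9=54
$t6=54&3=2
$t6=M[100]=29
$t6=29+3=32
$t7=100+4=104
$t4=3-1=2
cmp $t4, 0  (cmp 2,0)
bne top: taken
$t6=32*9=288
$t6=288&3=0
$t6=M[104]=29
$t6=29+3=32
$t7=104+4=108
$t4=2-1=1
cmp $t4, 0  (cmp 1,0)
bne top: taken
$t6=32*9=288
$t6=288&3=0
$t6=M[108]=-5
$t6=(-5)+3=-2
$t7=108+4=112
$t4=1-1=0
cmp $t4, 0  (cmp 0,0)
bne top: not taken
$t6=(-2)*15=-30
sw $t6, (100) → M[100]=-30
halt.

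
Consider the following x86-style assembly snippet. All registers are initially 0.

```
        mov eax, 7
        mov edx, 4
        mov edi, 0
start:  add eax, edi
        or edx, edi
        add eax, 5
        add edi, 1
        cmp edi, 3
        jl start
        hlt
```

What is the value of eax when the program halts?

eax=7
edx=4
edi=0
eax=7+0=7
edx=4|0=4
eax=7+5=12
edi=0+1=1
cmp edi, 3  (cmp 1,3)
jl start: taken
eax=12+1=13
edx=4|1=5
eax=13+5=18
edi=1+1=2
cmp edi, 3  (cmp 2,3)
jl start: taken
eax=18+2=20
edx=5|2=7
eax=20+5=25
edi=2+1=3
cmp edi, 3  (cmp 3,3)
jl start: not taken
halt.

25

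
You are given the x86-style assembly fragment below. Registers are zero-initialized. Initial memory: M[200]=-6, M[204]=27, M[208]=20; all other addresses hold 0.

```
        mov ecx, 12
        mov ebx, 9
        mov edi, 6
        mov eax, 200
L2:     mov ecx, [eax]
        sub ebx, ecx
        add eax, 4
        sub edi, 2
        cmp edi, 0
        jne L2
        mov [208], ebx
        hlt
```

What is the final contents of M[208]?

after mov ecx, 12: ecx=12
after mov ebx, 9: ebx=9
after mov edi, 6: edi=6
after mov eax, 200: eax=200
after mov ecx, [eax]: ecx=M[200]=-6
after sub ebx, ecx: ebx=9-(-6)=15
after add eax, 4: eax=200+4=204
after sub edi, 2: edi=6-2=4
cmp edi, 0  (cmp 4,0)
jne L2: taken
after mov ecx, [eax]: ecx=M[204]=27
after sub ebx, ecx: ebx=15-27=-12
after add eax, 4: eax=204+4=208
after sub edi, 2: edi=4-2=2
cmp edi, 0  (cmp 2,0)
jne L2: taken
after mov ecx, [eax]: ecx=M[208]=20
after sub ebx, ecx: ebx=(-12)-20=-32
after add eax, 4: eax=208+4=212
after sub edi, 2: edi=2-2=0
cmp edi, 0  (cmp 0,0)
jne L2: not taken
mov [208], ebx → M[208]=-32
halt.

-32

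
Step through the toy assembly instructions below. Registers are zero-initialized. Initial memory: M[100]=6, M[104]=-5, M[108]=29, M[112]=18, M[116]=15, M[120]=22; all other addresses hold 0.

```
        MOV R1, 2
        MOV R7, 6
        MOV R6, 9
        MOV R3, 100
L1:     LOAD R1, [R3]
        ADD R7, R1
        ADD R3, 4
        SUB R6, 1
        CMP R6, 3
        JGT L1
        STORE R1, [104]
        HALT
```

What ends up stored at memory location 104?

22

after MOV R1, 2: R1=2
after MOV R7, 6: R7=6
after MOV R6, 9: R6=9
after MOV R3, 100: R3=100
after LOAD R1, [R3]: R1=M[100]=6
after ADD R7, R1: R7=6+6=12
after ADD R3, 4: R3=100+4=104
after SUB R6, 1: R6=9-1=8
CMP R6, 3  (cmp 8,3)
JGT L1: taken
after LOAD R1, [R3]: R1=M[104]=-5
after ADD R7, R1: R7=12+(-5)=7
after ADD R3, 4: R3=104+4=108
after SUB R6, 1: R6=8-1=7
CMP R6, 3  (cmp 7,3)
JGT L1: taken
after LOAD R1, [R3]: R1=M[108]=29
after ADD R7, R1: R7=7+29=36
after ADD R3, 4: R3=108+4=112
after SUB R6, 1: R6=7-1=6
CMP R6, 3  (cmp 6,3)
JGT L1: taken
after LOAD R1, [R3]: R1=M[112]=18
after ADD R7, R1: R7=36+18=54
after ADD R3, 4: R3=112+4=116
after SUB R6, 1: R6=6-1=5
CMP R6, 3  (cmp 5,3)
JGT L1: taken
after LOAD R1, [R3]: R1=M[116]=15
after ADD R7, R1: R7=54+15=69
after ADD R3, 4: R3=116+4=120
after SUB R6, 1: R6=5-1=4
CMP R6, 3  (cmp 4,3)
JGT L1: taken
after LOAD R1, [R3]: R1=M[120]=22
after ADD R7, R1: R7=69+22=91
after ADD R3, 4: R3=120+4=124
after SUB R6, 1: R6=4-1=3
CMP R6, 3  (cmp 3,3)
JGT L1: not taken
STORE R1, [104] → M[104]=22
halt.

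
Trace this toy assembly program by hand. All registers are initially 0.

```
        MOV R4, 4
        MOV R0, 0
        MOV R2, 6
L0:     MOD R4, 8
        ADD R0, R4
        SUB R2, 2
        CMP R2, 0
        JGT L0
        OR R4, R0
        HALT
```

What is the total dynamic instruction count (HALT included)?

after MOV R4, 4: R4=4
after MOV R0, 0: R0=0
after MOV R2, 6: R2=6
after MOD R4, 8: R4=4%8=4
after ADD R0, R4: R0=0+4=4
after SUB R2, 2: R2=6-2=4
CMP R2, 0  (cmp 4,0)
JGT L0: taken
after MOD R4, 8: R4=4%8=4
after ADD R0, R4: R0=4+4=8
after SUB R2, 2: R2=4-2=2
CMP R2, 0  (cmp 2,0)
JGT L0: taken
after MOD R4, 8: R4=4%8=4
after ADD R0, R4: R0=8+4=12
after SUB R2, 2: R2=2-2=0
CMP R2, 0  (cmp 0,0)
JGT L0: not taken
after OR R4, R0: R4=4|12=12
halt.
Total executed instructions: 20.

20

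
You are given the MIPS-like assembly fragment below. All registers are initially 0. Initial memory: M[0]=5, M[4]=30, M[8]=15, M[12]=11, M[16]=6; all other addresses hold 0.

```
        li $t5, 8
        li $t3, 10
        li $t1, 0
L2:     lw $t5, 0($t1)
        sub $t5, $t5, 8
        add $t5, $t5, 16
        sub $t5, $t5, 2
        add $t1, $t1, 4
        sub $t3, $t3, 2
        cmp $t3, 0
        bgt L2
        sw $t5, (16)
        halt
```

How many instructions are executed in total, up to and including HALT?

after li $t5, 8: $t5=8
after li $t3, 10: $t3=10
after li $t1, 0: $t1=0
after lw $t5, 0($t1): $t5=M[0]=5
after sub $t5, $t5, 8: $t5=5-8=-3
after add $t5, $t5, 16: $t5=(-3)+16=13
after sub $t5, $t5, 2: $t5=13-2=11
after add $t1, $t1, 4: $t1=0+4=4
after sub $t3, $t3, 2: $t3=10-2=8
cmp $t3, 0  (cmp 8,0)
bgt L2: taken
after lw $t5, 0($t1): $t5=M[4]=30
after sub $t5, $t5, 8: $t5=30-8=22
after add $t5, $t5, 16: $t5=22+16=38
after sub $t5, $t5, 2: $t5=38-2=36
after add $t1, $t1, 4: $t1=4+4=8
after sub $t3, $t3, 2: $t3=8-2=6
cmp $t3, 0  (cmp 6,0)
bgt L2: taken
after lw $t5, 0($t1): $t5=M[8]=15
after sub $t5, $t5, 8: $t5=15-8=7
after add $t5, $t5, 16: $t5=7+16=23
after sub $t5, $t5, 2: $t5=23-2=21
after add $t1, $t1, 4: $t1=8+4=12
after sub $t3, $t3, 2: $t3=6-2=4
cmp $t3, 0  (cmp 4,0)
bgt L2: taken
after lw $t5, 0($t1): $t5=M[12]=11
after sub $t5, $t5, 8: $t5=11-8=3
after add $t5, $t5, 16: $t5=3+16=19
after sub $t5, $t5, 2: $t5=19-2=17
after add $t1, $t1, 4: $t1=12+4=16
after sub $t3, $t3, 2: $t3=4-2=2
cmp $t3, 0  (cmp 2,0)
bgt L2: taken
after lw $t5, 0($t1): $t5=M[16]=6
after sub $t5, $t5, 8: $t5=6-8=-2
after add $t5, $t5, 16: $t5=(-2)+16=14
after sub $t5, $t5, 2: $t5=14-2=12
after add $t1, $t1, 4: $t1=16+4=20
after sub $t3, $t3, 2: $t3=2-2=0
cmp $t3, 0  (cmp 0,0)
bgt L2: not taken
sw $t5, (16) → M[16]=12
halt.
Total executed instructions: 45.

45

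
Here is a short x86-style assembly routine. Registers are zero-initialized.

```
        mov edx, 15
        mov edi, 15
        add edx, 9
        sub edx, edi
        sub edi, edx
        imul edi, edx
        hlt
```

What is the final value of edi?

mov edx, 15 → edx=15
mov edi, 15 → edi=15
add edx, 9 → edx=15+9=24
sub edx, edi → edx=24-15=9
sub edi, edx → edi=15-9=6
imul edi, edx → edi=6*9=54
halt.

54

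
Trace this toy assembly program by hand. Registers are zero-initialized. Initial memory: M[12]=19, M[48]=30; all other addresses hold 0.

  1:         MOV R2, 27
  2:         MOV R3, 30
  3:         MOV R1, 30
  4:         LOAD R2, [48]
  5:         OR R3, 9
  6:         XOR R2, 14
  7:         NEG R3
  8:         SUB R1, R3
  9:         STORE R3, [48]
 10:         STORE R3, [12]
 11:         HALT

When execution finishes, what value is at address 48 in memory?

-31

after MOV R2, 27: R2=27
after MOV R3, 30: R3=30
after MOV R1, 30: R1=30
after LOAD R2, [48]: R2=M[48]=30
after OR R3, 9: R3=30|9=31
after XOR R2, 14: R2=30^14=16
after NEG R3: R3=-(31)=-31
after SUB R1, R3: R1=30-(-31)=61
STORE R3, [48] → M[48]=-31
STORE R3, [12] → M[12]=-31
halt.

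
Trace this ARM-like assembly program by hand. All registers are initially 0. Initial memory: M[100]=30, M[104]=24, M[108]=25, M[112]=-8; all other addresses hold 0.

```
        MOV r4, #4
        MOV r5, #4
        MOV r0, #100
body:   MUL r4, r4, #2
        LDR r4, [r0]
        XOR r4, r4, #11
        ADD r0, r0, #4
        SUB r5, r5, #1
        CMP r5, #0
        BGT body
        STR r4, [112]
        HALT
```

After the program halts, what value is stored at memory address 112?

r4=4
r5=4
r0=100
r4=4*2=8
r4=M[100]=30
r4=30^11=21
r0=100+4=104
r5=4-1=3
CMP r5, #0  (cmp 3,0)
BGT body: taken
r4=21*2=42
r4=M[104]=24
r4=24^11=19
r0=104+4=108
r5=3-1=2
CMP r5, #0  (cmp 2,0)
BGT body: taken
r4=19*2=38
r4=M[108]=25
r4=25^11=18
r0=108+4=112
r5=2-1=1
CMP r5, #0  (cmp 1,0)
BGT body: taken
r4=18*2=36
r4=M[112]=-8
r4=(-8)^11=-13
r0=112+4=116
r5=1-1=0
CMP r5, #0  (cmp 0,0)
BGT body: not taken
STR r4, [112] → M[112]=-13
halt.

-13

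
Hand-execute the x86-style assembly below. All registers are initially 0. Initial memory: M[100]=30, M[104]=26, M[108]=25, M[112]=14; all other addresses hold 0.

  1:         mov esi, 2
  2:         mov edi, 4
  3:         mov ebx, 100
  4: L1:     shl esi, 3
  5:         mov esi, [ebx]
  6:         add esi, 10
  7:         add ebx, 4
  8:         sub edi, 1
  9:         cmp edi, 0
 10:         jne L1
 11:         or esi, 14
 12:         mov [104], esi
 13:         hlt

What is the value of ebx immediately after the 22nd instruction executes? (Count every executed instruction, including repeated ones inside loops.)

mov esi, 2 → esi=2
mov edi, 4 → edi=4
mov ebx, 100 → ebx=100
shl esi, 3 → esi=2<<3=16
mov esi, [ebx] → esi=M[100]=30
add esi, 10 → esi=30+10=40
add ebx, 4 → ebx=100+4=104
sub edi, 1 → edi=4-1=3
cmp edi, 0  (cmp 3,0)
jne L1: taken
shl esi, 3 → esi=40<<3=320
mov esi, [ebx] → esi=M[104]=26
add esi, 10 → esi=26+10=36
add ebx, 4 → ebx=104+4=108
sub edi, 1 → edi=3-1=2
cmp edi, 0  (cmp 2,0)
jne L1: taken
shl esi, 3 → esi=36<<3=288
mov esi, [ebx] → esi=M[108]=25
add esi, 10 → esi=25+10=35
add ebx, 4 → ebx=108+4=112
sub edi, 1 → edi=2-1=1
After step 22: ebx = 112.

112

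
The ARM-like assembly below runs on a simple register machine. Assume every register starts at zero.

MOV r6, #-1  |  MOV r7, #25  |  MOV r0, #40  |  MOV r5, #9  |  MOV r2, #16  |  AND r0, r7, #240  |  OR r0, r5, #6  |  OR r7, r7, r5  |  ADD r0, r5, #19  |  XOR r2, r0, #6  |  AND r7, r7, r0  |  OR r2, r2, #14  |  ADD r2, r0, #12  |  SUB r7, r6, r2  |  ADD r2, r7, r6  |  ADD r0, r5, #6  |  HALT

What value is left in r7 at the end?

r6=-1
r7=25
r0=40
r5=9
r2=16
r0=25&240=16
r0=9|6=15
r7=25|9=25
r0=9+19=28
r2=28^6=26
r7=25&28=24
r2=26|14=30
r2=28+12=40
r7=(-1)-40=-41
r2=(-41)+(-1)=-42
r0=9+6=15
halt.

-41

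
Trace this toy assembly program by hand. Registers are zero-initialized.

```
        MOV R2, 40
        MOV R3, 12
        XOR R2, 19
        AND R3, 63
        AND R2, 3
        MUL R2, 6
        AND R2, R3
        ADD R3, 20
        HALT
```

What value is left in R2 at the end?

MOV R2, 40 → R2=40
MOV R3, 12 → R3=12
XOR R2, 19 → R2=40^19=59
AND R3, 63 → R3=12&63=12
AND R2, 3 → R2=59&3=3
MUL R2, 6 → R2=3*6=18
AND R2, R3 → R2=18&12=0
ADD R3, 20 → R3=12+20=32
halt.

0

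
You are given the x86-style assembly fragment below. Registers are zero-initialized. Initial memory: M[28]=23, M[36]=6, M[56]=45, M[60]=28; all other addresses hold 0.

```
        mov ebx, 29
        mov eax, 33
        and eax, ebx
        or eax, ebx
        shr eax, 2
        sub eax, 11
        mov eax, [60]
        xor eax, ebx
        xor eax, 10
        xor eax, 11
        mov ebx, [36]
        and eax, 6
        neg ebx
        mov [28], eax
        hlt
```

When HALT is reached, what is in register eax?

0

ebx=29
eax=33
eax=33&29=1
eax=1|29=29
eax=29>>2=7
eax=7-11=-4
eax=M[60]=28
eax=28^29=1
eax=1^10=11
eax=11^11=0
ebx=M[36]=6
eax=0&6=0
ebx=-(6)=-6
mov [28], eax → M[28]=0
halt.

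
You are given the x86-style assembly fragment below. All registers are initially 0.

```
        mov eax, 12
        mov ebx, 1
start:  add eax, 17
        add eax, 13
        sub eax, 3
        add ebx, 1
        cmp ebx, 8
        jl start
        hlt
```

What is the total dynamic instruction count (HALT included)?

45

mov eax, 12 → eax=12
mov ebx, 1 → ebx=1
add eax, 17 → eax=12+17=29
add eax, 13 → eax=29+13=42
sub eax, 3 → eax=42-3=39
add ebx, 1 → ebx=1+1=2
cmp ebx, 8  (cmp 2,8)
jl start: taken
add eax, 17 → eax=39+17=56
add eax, 13 → eax=56+13=69
sub eax, 3 → eax=69-3=66
add ebx, 1 → ebx=2+1=3
cmp ebx, 8  (cmp 3,8)
jl start: taken
add eax, 17 → eax=66+17=83
add eax, 13 → eax=83+13=96
sub eax, 3 → eax=96-3=93
add ebx, 1 → ebx=3+1=4
cmp ebx, 8  (cmp 4,8)
jl start: taken
add eax, 17 → eax=93+17=110
add eax, 13 → eax=110+13=123
sub eax, 3 → eax=123-3=120
add ebx, 1 → ebx=4+1=5
cmp ebx, 8  (cmp 5,8)
jl start: taken
add eax, 17 → eax=120+17=137
add eax, 13 → eax=137+13=150
sub eax, 3 → eax=150-3=147
add ebx, 1 → ebx=5+1=6
cmp ebx, 8  (cmp 6,8)
jl start: taken
add eax, 17 → eax=147+17=164
add eax, 13 → eax=164+13=177
sub eax, 3 → eax=177-3=174
add ebx, 1 → ebx=6+1=7
cmp ebx, 8  (cmp 7,8)
jl start: taken
add eax, 17 → eax=174+17=191
add eax, 13 → eax=191+13=204
sub eax, 3 → eax=204-3=201
add ebx, 1 → ebx=7+1=8
cmp ebx, 8  (cmp 8,8)
jl start: not taken
halt.
Total executed instructions: 45.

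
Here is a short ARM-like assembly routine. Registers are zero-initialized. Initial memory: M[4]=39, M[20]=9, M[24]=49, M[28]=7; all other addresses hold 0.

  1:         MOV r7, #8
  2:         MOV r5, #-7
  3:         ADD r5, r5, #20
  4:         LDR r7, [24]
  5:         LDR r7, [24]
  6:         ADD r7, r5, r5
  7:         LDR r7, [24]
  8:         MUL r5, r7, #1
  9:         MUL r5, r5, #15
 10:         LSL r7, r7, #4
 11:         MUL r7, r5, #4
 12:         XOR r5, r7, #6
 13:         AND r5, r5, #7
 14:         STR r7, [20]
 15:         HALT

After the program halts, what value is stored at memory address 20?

r7=8
r5=-7
r5=(-7)+20=13
r7=M[24]=49
r7=M[24]=49
r7=13+13=26
r7=M[24]=49
r5=49*1=49
r5=49*15=735
r7=49<<4=784
r7=735*4=2940
r5=2940^6=2938
r5=2938&7=2
STR r7, [20] → M[20]=2940
halt.

2940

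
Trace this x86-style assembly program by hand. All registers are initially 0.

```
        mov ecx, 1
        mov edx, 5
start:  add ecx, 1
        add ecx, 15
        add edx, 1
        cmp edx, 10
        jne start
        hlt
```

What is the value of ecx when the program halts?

81

ecx=1
edx=5
ecx=1+1=2
ecx=2+15=17
edx=5+1=6
cmp edx, 10  (cmp 6,10)
jne start: taken
ecx=17+1=18
ecx=18+15=33
edx=6+1=7
cmp edx, 10  (cmp 7,10)
jne start: taken
ecx=33+1=34
ecx=34+15=49
edx=7+1=8
cmp edx, 10  (cmp 8,10)
jne start: taken
ecx=49+1=50
ecx=50+15=65
edx=8+1=9
cmp edx, 10  (cmp 9,10)
jne start: taken
ecx=65+1=66
ecx=66+15=81
edx=9+1=10
cmp edx, 10  (cmp 10,10)
jne start: not taken
halt.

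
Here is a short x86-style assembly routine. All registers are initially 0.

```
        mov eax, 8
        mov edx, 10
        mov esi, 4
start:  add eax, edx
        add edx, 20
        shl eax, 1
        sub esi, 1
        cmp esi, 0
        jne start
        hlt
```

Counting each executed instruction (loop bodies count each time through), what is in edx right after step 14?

after mov eax, 8: eax=8
after mov edx, 10: edx=10
after mov esi, 4: esi=4
after add eax, edx: eax=8+10=18
after add edx, 20: edx=10+20=30
after shl eax, 1: eax=18<<1=36
after sub esi, 1: esi=4-1=3
cmp esi, 0  (cmp 3,0)
jne start: taken
after add eax, edx: eax=36+30=66
after add edx, 20: edx=30+20=50
after shl eax, 1: eax=66<<1=132
after sub esi, 1: esi=3-1=2
cmp esi, 0  (cmp 2,0)
After step 14: edx = 50.

50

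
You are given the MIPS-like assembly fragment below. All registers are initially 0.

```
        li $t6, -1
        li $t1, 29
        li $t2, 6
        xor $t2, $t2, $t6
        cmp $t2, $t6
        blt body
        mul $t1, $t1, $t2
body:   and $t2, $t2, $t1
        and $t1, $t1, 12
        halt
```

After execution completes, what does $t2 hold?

li $t6, -1 → $t6=-1
li $t1, 29 → $t1=29
li $t2, 6 → $t2=6
xor $t2, $t2, $t6 → $t2=6^(-1)=-7
cmp $t2, $t6  (cmp -7,-1)
blt body: taken
and $t2, $t2, $t1 → $t2=(-7)&29=25
and $t1, $t1, 12 → $t1=29&12=12
halt.

25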